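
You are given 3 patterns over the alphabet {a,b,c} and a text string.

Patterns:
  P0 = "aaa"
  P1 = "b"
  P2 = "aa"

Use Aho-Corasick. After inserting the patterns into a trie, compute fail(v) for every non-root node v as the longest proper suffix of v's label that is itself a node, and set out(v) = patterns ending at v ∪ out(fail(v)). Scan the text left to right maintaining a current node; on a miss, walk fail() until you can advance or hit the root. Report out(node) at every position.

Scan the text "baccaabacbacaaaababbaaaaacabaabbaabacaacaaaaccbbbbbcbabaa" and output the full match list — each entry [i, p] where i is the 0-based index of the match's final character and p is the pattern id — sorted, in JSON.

Construct AC machine:
Trie (insert patterns):
  n0 'ε': a→1 b→4
  n1 'a': a→2
  n2 'aa': a→3  [P2 ends]
  n3 'aaa': ·  [P0 ends]
  n4 'b': ·  [P1 ends]

BFS fail/out derivation:
  n1('a'): parent n0 fail=0; on 'a' 0 → fail=0;  out ∅∪∅=∅
  n4('b'): parent n0 fail=0; on 'b' 0 → fail=0;  out {1}∪∅={1}
  n2('aa'): parent n1 fail=0; on 'a' 0 → fail=1;  out {2}∪∅={2}
  n3('aaa'): parent n2 fail=1; on 'a' 1 → fail=2;  out {0}∪{2}={0,2}

Text stream:
i=0 'b': node 0→4  ** P1@[0:0]
i=1 'a': node 4→1 (fail-walked)
i=2 'c': node 1→0 (fail-walked)
i=3 'c': node 0→0
i=4 'a': node 0→1
i=5 'a': node 1→2  ** P2@[4:5]
i=6 'b': node 2→4 (fail-walked)  ** P1@[6:6]
i=7 'a': node 4→1 (fail-walked)
i=8 'c': node 1→0 (fail-walked)
i=9 'b': node 0→4  ** P1@[9:9]
i=10 'a': node 4→1 (fail-walked)
i=11 'c': node 1→0 (fail-walked)
i=12 'a': node 0→1
i=13 'a': node 1→2  ** P2@[12:13]
i=14 'a': node 2→3  ** P0@[12:14],P2@[13:14]
i=15 'a': node 3→3 (fail-walked)  ** P0@[13:15],P2@[14:15]
i=16 'b': node 3→4 (fail-walked)  ** P1@[16:16]
i=17 'a': node 4→1 (fail-walked)
i=18 'b': node 1→4 (fail-walked)  ** P1@[18:18]
i=19 'b': node 4→4 (fail-walked)  ** P1@[19:19]
i=20 'a': node 4→1 (fail-walked)
i=21 'a': node 1→2  ** P2@[20:21]
i=22 'a': node 2→3  ** P0@[20:22],P2@[21:22]
i=23 'a': node 3→3 (fail-walked)  ** P0@[21:23],P2@[22:23]
i=24 'a': node 3→3 (fail-walked)  ** P0@[22:24],P2@[23:24]
i=25 'c': node 3→0 (fail-walked)
i=26 'a': node 0→1
i=27 'b': node 1→4 (fail-walked)  ** P1@[27:27]
i=28 'a': node 4→1 (fail-walked)
i=29 'a': node 1→2  ** P2@[28:29]
i=30 'b': node 2→4 (fail-walked)  ** P1@[30:30]
i=31 'b': node 4→4 (fail-walked)  ** P1@[31:31]
i=32 'a': node 4→1 (fail-walked)
i=33 'a': node 1→2  ** P2@[32:33]
i=34 'b': node 2→4 (fail-walked)  ** P1@[34:34]
i=35 'a': node 4→1 (fail-walked)
i=36 'c': node 1→0 (fail-walked)
i=37 'a': node 0→1
i=38 'a': node 1→2  ** P2@[37:38]
i=39 'c': node 2→0 (fail-walked)
i=40 'a': node 0→1
i=41 'a': node 1→2  ** P2@[40:41]
i=42 'a': node 2→3  ** P0@[40:42],P2@[41:42]
i=43 'a': node 3→3 (fail-walked)  ** P0@[41:43],P2@[42:43]
i=44 'c': node 3→0 (fail-walked)
i=45 'c': node 0→0
i=46 'b': node 0→4  ** P1@[46:46]
i=47 'b': node 4→4 (fail-walked)  ** P1@[47:47]
i=48 'b': node 4→4 (fail-walked)  ** P1@[48:48]
i=49 'b': node 4→4 (fail-walked)  ** P1@[49:49]
i=50 'b': node 4→4 (fail-walked)  ** P1@[50:50]
i=51 'c': node 4→0 (fail-walked)
i=52 'b': node 0→4  ** P1@[52:52]
i=53 'a': node 4→1 (fail-walked)
i=54 'b': node 1→4 (fail-walked)  ** P1@[54:54]
i=55 'a': node 4→1 (fail-walked)
i=56 'a': node 1→2  ** P2@[55:56]

Result: [[0,1],[5,2],[6,1],[9,1],[13,2],[14,0],[14,2],[15,0],[15,2],[16,1],[18,1],[19,1],[21,2],[22,0],[22,2],[23,0],[23,2],[24,0],[24,2],[27,1],[29,2],[30,1],[31,1],[33,2],[34,1],[38,2],[41,2],[42,0],[42,2],[43,0],[43,2],[46,1],[47,1],[48,1],[49,1],[50,1],[52,1],[54,1],[56,2]]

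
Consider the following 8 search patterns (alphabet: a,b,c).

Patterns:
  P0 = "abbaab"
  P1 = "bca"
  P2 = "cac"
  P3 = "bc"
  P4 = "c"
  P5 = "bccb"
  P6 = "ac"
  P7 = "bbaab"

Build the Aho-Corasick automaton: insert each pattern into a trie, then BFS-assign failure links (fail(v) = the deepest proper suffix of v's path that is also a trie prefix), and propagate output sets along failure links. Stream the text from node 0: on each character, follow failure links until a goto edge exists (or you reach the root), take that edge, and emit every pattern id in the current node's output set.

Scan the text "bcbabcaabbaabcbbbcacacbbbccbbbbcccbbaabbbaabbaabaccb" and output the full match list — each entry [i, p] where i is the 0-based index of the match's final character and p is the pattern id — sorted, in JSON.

Build automaton:
Trie nodes:
  n0 'ε': a→1 b→7 c→10
  n1 'a': b→2 c→15
  n2 'ab': b→3
  n3 'abb': a→4
  n4 'abba': a→5
  n5 'abbaa': b→6
  n6 'abbaab': ·  ←P0
  n7 'b': b→16 c→8
  n8 'bc': a→9 c→13  ←P3
  n9 'bca': ·  ←P1
  n10 'c': a→11  ←P4
  n11 'ca': c→12
  n12 'cac': ·  ←P2
  n13 'bcc': b→14
  n14 'bccb': ·  ←P5
  n15 'ac': ·  ←P6
  n16 'bb': a→17
  n17 'bba': a→18
  n18 'bbaa': b→19
  n19 'bbaab': ·  ←P7

BFS fail/out derivation:
  n1('a'): parent n0 fail=0; on 'a' 0 → fail=0;  out ∅∪∅=∅
  n7('b'): parent n0 fail=0; on 'b' 0 → fail=0;  out ∅∪∅=∅
  n10('c'): parent n0 fail=0; on 'c' 0 → fail=0;  out {4}∪∅={4}
  n2('ab'): parent n1 fail=0; on 'b' 0 → fail=7;  out ∅∪∅=∅
  n8('bc'): parent n7 fail=0; on 'c' 0 → fail=10;  out {3}∪{4}={3,4}
  n11('ca'): parent n10 fail=0; on 'a' 0 → fail=1;  out ∅∪∅=∅
  n15('ac'): parent n1 fail=0; on 'c' 0 → fail=10;  out {6}∪{4}={4,6}
  n16('bb'): parent n7 fail=0; on 'b' 0 → fail=7;  out ∅∪∅=∅
  n3('abb'): parent n2 fail=7; on 'b' 7 → fail=16;  out ∅∪∅=∅
  n9('bca'): parent n8 fail=10; on 'a' 10 → fail=11;  out {1}∪∅={1}
  n12('cac'): parent n11 fail=1; on 'c' 1 → fail=15;  out {2}∪{4,6}={2,4,6}
  n13('bcc'): parent n8 fail=10; on 'c' 10→0 → fail=10;  out ∅∪{4}={4}
  n17('bba'): parent n16 fail=7; on 'a' 7→0 → fail=1;  out ∅∪∅=∅
  n4('abba'): parent n3 fail=16; on 'a' 16 → fail=17;  out ∅∪∅=∅
  n14('bccb'): parent n13 fail=10; on 'b' 10→0 → fail=7;  out {5}∪∅={5}
  n18('bbaa'): parent n17 fail=1; on 'a' 1→0 → fail=1;  out ∅∪∅=∅
  n5('abbaa'): parent n4 fail=17; on 'a' 17 → fail=18;  out ∅∪∅=∅
  n19('bbaab'): parent n18 fail=1; on 'b' 1 → fail=2;  out {7}∪∅={7}
  n6('abbaab'): parent n5 fail=18; on 'b' 18 → fail=19;  out {0}∪{7}={0,7}

Text stream:
i=0 'b': node 0→7
i=1 'c': node 7→8  emit P3@[0:1],P4@[1:1]
i=2 'b': node 8→7 (fail-walked)
i=3 'a': node 7→1 (fail-walked)
i=4 'b': node 1→2
i=5 'c': node 2→8 (fail-walked)  emit P3@[4:5],P4@[5:5]
i=6 'a': node 8→9  emit P1@[4:6]
i=7 'a': node 9→1 (fail-walked)
i=8 'b': node 1→2
i=9 'b': node 2→3
i=10 'a': node 3→4
i=11 'a': node 4→5
i=12 'b': node 5→6  emit P0@[7:12],P7@[8:12]
i=13 'c': node 6→8 (fail-walked)  emit P3@[12:13],P4@[13:13]
i=14 'b': node 8→7 (fail-walked)
i=15 'b': node 7→16
i=16 'b': node 16→16 (fail-walked)
i=17 'c': node 16→8 (fail-walked)  emit P3@[16:17],P4@[17:17]
i=18 'a': node 8→9  emit P1@[16:18]
i=19 'c': node 9→12 (fail-walked)  emit P2@[17:19],P4@[19:19],P6@[18:19]
i=20 'a': node 12→11 (fail-walked)
i=21 'c': node 11→12  emit P2@[19:21],P4@[21:21],P6@[20:21]
i=22 'b': node 12→7 (fail-walked)
i=23 'b': node 7→16
i=24 'b': node 16→16 (fail-walked)
i=25 'c': node 16→8 (fail-walked)  emit P3@[24:25],P4@[25:25]
i=26 'c': node 8→13  emit P4@[26:26]
i=27 'b': node 13→14  emit P5@[24:27]
i=28 'b': node 14→16 (fail-walked)
i=29 'b': node 16→16 (fail-walked)
i=30 'b': node 16→16 (fail-walked)
i=31 'c': node 16→8 (fail-walked)  emit P3@[30:31],P4@[31:31]
i=32 'c': node 8→13  emit P4@[32:32]
i=33 'c': node 13→10 (fail-walked)  emit P4@[33:33]
i=34 'b': node 10→7 (fail-walked)
i=35 'b': node 7→16
i=36 'a': node 16→17
i=37 'a': node 17→18
i=38 'b': node 18→19  emit P7@[34:38]
i=39 'b': node 19→3 (fail-walked)
i=40 'b': node 3→16 (fail-walked)
i=41 'a': node 16→17
i=42 'a': node 17→18
i=43 'b': node 18→19  emit P7@[39:43]
i=44 'b': node 19→3 (fail-walked)
i=45 'a': node 3→4
i=46 'a': node 4→5
i=47 'b': node 5→6  emit P0@[42:47],P7@[43:47]
i=48 'a': node 6→1 (fail-walked)
i=49 'c': node 1→15  emit P4@[49:49],P6@[48:49]
i=50 'c': node 15→10 (fail-walked)  emit P4@[50:50]
i=51 'b': node 10→7 (fail-walked)

Result: [[1,3],[1,4],[5,3],[5,4],[6,1],[12,0],[12,7],[13,3],[13,4],[17,3],[17,4],[18,1],[19,2],[19,4],[19,6],[21,2],[21,4],[21,6],[25,3],[25,4],[26,4],[27,5],[31,3],[31,4],[32,4],[33,4],[38,7],[43,7],[47,0],[47,7],[49,4],[49,6],[50,4]]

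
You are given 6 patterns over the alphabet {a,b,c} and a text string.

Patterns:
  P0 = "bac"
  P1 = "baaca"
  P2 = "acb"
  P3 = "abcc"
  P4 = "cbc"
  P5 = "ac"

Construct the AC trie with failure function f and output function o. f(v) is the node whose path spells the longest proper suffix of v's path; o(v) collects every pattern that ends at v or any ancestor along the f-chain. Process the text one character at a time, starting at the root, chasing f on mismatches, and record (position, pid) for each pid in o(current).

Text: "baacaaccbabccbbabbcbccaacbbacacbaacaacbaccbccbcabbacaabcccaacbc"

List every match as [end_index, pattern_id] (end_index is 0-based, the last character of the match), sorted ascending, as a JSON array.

Build automaton:
Trie (insert patterns):
  n0 'ε': a→7 b→1 c→13
  n1 'b': a→2
  n2 'ba': a→4 c→3
  n3 'bac': ·  [P0 ends]
  n4 'baa': c→5
  n5 'baac': a→6
  n6 'baaca': ·  [P1 ends]
  n7 'a': b→10 c→8
  n8 'ac': b→9  [P5 ends]
  n9 'acb': ·  [P2 ends]
  n10 'ab': c→11
  n11 'abc': c→12
  n12 'abcc': ·  [P3 ends]
  n13 'c': b→14
  n14 'cb': c→15
  n15 'cbc': ·  [P4 ends]

Failure links (BFS by depth):
  n1('b'): parent n0 fail=0; on 'b' 0 → fail=0;  out ∅∪∅=∅
  n7('a'): parent n0 fail=0; on 'a' 0 → fail=0;  out ∅∪∅=∅
  n13('c'): parent n0 fail=0; on 'c' 0 → fail=0;  out ∅∪∅=∅
  n2('ba'): parent n1 fail=0; on 'a' 0 → fail=7;  out ∅∪∅=∅
  n8('ac'): parent n7 fail=0; on 'c' 0 → fail=13;  out {5}∪∅={5}
  n10('ab'): parent n7 fail=0; on 'b' 0 → fail=1;  out ∅∪∅=∅
  n14('cb'): parent n13 fail=0; on 'b' 0 → fail=1;  out ∅∪∅=∅
  n3('bac'): parent n2 fail=7; on 'c' 7 → fail=8;  out {0}∪{5}={0,5}
  n4('baa'): parent n2 fail=7; on 'a' 7→0 → fail=7;  out ∅∪∅=∅
  n9('acb'): parent n8 fail=13; on 'b' 13 → fail=14;  out {2}∪∅={2}
  n11('abc'): parent n10 fail=1; on 'c' 1→0 → fail=13;  out ∅∪∅=∅
  n15('cbc'): parent n14 fail=1; on 'c' 1→0 → fail=13;  out {4}∪∅={4}
  n5('baac'): parent n4 fail=7; on 'c' 7 → fail=8;  out ∅∪{5}={5}
  n12('abcc'): parent n11 fail=13; on 'c' 13→0 → fail=13;  out {3}∪∅={3}
  n6('baaca'): parent n5 fail=8; on 'a' 8→13→0 → fail=7;  out {1}∪∅={1}

Scan:
i=0 'b': node 0→1
i=1 'a': node 1→2
i=2 'a': node 2→4
i=3 'c': node 4→5  emit P5@[2:3]
i=4 'a': node 5→6  emit P1@[0:4]
i=5 'a': node 6→7 (via fail)
i=6 'c': node 7→8  emit P5@[5:6]
i=7 'c': node 8→13 (via fail)
i=8 'b': node 13→14
i=9 'a': node 14→2 (via fail)
i=10 'b': node 2→10 (via fail)
i=11 'c': node 10→11
i=12 'c': node 11→12  emit P3@[9:12]
i=13 'b': node 12→14 (via fail)
i=14 'b': node 14→1 (via fail)
i=15 'a': node 1→2
i=16 'b': node 2→10 (via fail)
i=17 'b': node 10→1 (via fail)
i=18 'c': node 1→13 (via fail)
i=19 'b': node 13→14
i=20 'c': node 14→15  emit P4@[18:20]
i=21 'c': node 15→13 (via fail)
i=22 'a': node 13→7 (via fail)
i=23 'a': node 7→7 (via fail)
i=24 'c': node 7→8  emit P5@[23:24]
i=25 'b': node 8→9  emit P2@[23:25]
i=26 'b': node 9→1 (via fail)
i=27 'a': node 1→2
i=28 'c': node 2→3  emit P0@[26:28],P5@[27:28]
i=29 'a': node 3→7 (via fail)
i=30 'c': node 7→8  emit P5@[29:30]
i=31 'b': node 8→9  emit P2@[29:31]
i=32 'a': node 9→2 (via fail)
i=33 'a': node 2→4
i=34 'c': node 4→5  emit P5@[33:34]
i=35 'a': node 5→6  emit P1@[31:35]
i=36 'a': node 6→7 (via fail)
i=37 'c': node 7→8  emit P5@[36:37]
i=38 'b': node 8→9  emit P2@[36:38]
i=39 'a': node 9→2 (via fail)
i=40 'c': node 2→3  emit P0@[38:40],P5@[39:40]
i=41 'c': node 3→13 (via fail)
i=42 'b': node 13→14
i=43 'c': node 14→15  emit P4@[41:43]
i=44 'c': node 15→13 (via fail)
i=45 'b': node 13→14
i=46 'c': node 14→15  emit P4@[44:46]
i=47 'a': node 15→7 (via fail)
i=48 'b': node 7→10
i=49 'b': node 10→1 (via fail)
i=50 'a': node 1→2
i=51 'c': node 2→3  emit P0@[49:51],P5@[50:51]
i=52 'a': node 3→7 (via fail)
i=53 'a': node 7→7 (via fail)
i=54 'b': node 7→10
i=55 'c': node 10→11
i=56 'c': node 11→12  emit P3@[53:56]
i=57 'c': node 12→13 (via fail)
i=58 'a': node 13→7 (via fail)
i=59 'a': node 7→7 (via fail)
i=60 'c': node 7→8  emit P5@[59:60]
i=61 'b': node 8→9  emit P2@[59:61]
i=62 'c': node 9→15 (via fail)  emit P4@[60:62]

All matches (sorted): [[3,5],[4,1],[6,5],[12,3],[20,4],[24,5],[25,2],[28,0],[28,5],[30,5],[31,2],[34,5],[35,1],[37,5],[38,2],[40,0],[40,5],[43,4],[46,4],[51,0],[51,5],[56,3],[60,5],[61,2],[62,4]]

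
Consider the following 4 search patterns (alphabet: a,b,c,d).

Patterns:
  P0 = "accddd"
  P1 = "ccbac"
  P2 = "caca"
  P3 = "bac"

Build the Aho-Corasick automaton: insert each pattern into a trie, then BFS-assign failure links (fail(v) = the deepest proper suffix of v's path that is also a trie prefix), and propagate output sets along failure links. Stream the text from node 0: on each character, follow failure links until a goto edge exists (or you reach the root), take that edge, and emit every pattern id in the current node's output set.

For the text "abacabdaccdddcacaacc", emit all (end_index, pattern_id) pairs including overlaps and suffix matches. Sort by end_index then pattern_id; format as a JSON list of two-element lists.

Build automaton:
Trie (insert patterns):
  0='ε' goto a→1 b→15 c→7
  1='a' goto c→2
  2='ac' goto c→3
  3='acc' goto d→4
  4='accd' goto d→5
  5='accdd' goto d→6
  6='accddd' goto ·  ←P0
  7='c' goto a→12 c→8
  8='cc' goto b→9
  9='ccb' goto a→10
  10='ccba' goto c→11
  11='ccbac' goto ·  ←P1
  12='ca' goto c→13
  13='cac' goto a→14
  14='caca' goto ·  ←P2
  15='b' goto a→16
  16='ba' goto c→17
  17='bac' goto ·  ←P3

Failure links (BFS by depth):
  fail(1) 'a': from fail(0)=0 chase 'a': 0 ⇒ 0;  out=∅∪out(0)=∅
  fail(7) 'c': from fail(0)=0 chase 'c': 0 ⇒ 0;  out=∅∪out(0)=∅
  fail(15) 'b': from fail(0)=0 chase 'b': 0 ⇒ 0;  out=∅∪out(0)=∅
  fail(2) 'ac': from fail(1)=0 chase 'c': 0 ⇒ 7;  out=∅∪out(7)=∅
  fail(8) 'cc': from fail(7)=0 chase 'c': 0 ⇒ 7;  out=∅∪out(7)=∅
  fail(12) 'ca': from fail(7)=0 chase 'a': 0 ⇒ 1;  out=∅∪out(1)=∅
  fail(16) 'ba': from fail(15)=0 chase 'a': 0 ⇒ 1;  out=∅∪out(1)=∅
  fail(3) 'acc': from fail(2)=7 chase 'c': 7 ⇒ 8;  out=∅∪out(8)=∅
  fail(9) 'ccb': from fail(8)=7 chase 'b': 7→0 ⇒ 15;  out=∅∪out(15)=∅
  fail(13) 'cac': from fail(12)=1 chase 'c': 1 ⇒ 2;  out=∅∪out(2)=∅
  fail(17) 'bac': from fail(16)=1 chase 'c': 1 ⇒ 2;  out={3}∪out(2)={3}
  fail(4) 'accd': from fail(3)=8 chase 'd': 8→7→0 ⇒ 0;  out=∅∪out(0)=∅
  fail(10) 'ccba': from fail(9)=15 chase 'a': 15 ⇒ 16;  out=∅∪out(16)=∅
  fail(14) 'caca': from fail(13)=2 chase 'a': 2→7 ⇒ 12;  out={2}∪out(12)={2}
  fail(5) 'accdd': from fail(4)=0 chase 'd': 0 ⇒ 0;  out=∅∪out(0)=∅
  fail(11) 'ccbac': from fail(10)=16 chase 'c': 16 ⇒ 17;  out={1}∪out(17)={1,3}
  fail(6) 'accddd': from fail(5)=0 chase 'd': 0 ⇒ 0;  out={0}∪out(0)={0}

Run:
i=0 'a': node 0→1
i=1 'b': node 1→15 (fail-walked)
i=2 'a': node 15→16
i=3 'c': node 16→17  ** P3@[1:3]
i=4 'a': node 17→12 (fail-walked)
i=5 'b': node 12→15 (fail-walked)
i=6 'd': node 15→0 (fail-walked)
i=7 'a': node 0→1
i=8 'c': node 1→2
i=9 'c': node 2→3
i=10 'd': node 3→4
i=11 'd': node 4→5
i=12 'd': node 5→6  ** P0@[7:12]
i=13 'c': node 6→7 (fail-walked)
i=14 'a': node 7→12
i=15 'c': node 12→13
i=16 'a': node 13→14  ** P2@[13:16]
i=17 'a': node 14→1 (fail-walked)
i=18 'c': node 1→2
i=19 'c': node 2→3

Result: [[3,3],[12,0],[16,2]]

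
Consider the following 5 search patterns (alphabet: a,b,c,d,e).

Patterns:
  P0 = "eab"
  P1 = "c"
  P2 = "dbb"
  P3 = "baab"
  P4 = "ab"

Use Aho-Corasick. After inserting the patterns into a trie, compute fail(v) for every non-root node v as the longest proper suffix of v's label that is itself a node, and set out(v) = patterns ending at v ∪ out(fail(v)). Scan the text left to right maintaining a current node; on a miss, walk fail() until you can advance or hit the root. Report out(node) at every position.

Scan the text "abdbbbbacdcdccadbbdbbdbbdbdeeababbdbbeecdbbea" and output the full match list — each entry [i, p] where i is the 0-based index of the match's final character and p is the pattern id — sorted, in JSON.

Build:
Trie (insert patterns):
  0='ε' goto a→12 b→8 c→4 d→5 e→1
  1='e' goto a→2
  2='ea' goto b→3
  3='eab' goto ·  [P0 ends]
  4='c' goto ·  [P1 ends]
  5='d' goto b→6
  6='db' goto b→7
  7='dbb' goto ·  [P2 ends]
  8='b' goto a→9
  9='ba' goto a→10
  10='baa' goto b→11
  11='baab' goto ·  [P3 ends]
  12='a' goto b→13
  13='ab' goto ·  [P4 ends]

Failure links (BFS by depth):
  fail(1) 'e': from fail(0)=0 chase 'e': 0 ⇒ 0;  out=∅∪out(0)=∅
  fail(4) 'c': from fail(0)=0 chase 'c': 0 ⇒ 0;  out={1}∪out(0)={1}
  fail(5) 'd': from fail(0)=0 chase 'd': 0 ⇒ 0;  out=∅∪out(0)=∅
  fail(8) 'b': from fail(0)=0 chase 'b': 0 ⇒ 0;  out=∅∪out(0)=∅
  fail(12) 'a': from fail(0)=0 chase 'a': 0 ⇒ 0;  out=∅∪out(0)=∅
  fail(2) 'ea': from fail(1)=0 chase 'a': 0 ⇒ 12;  out=∅∪out(12)=∅
  fail(6) 'db': from fail(5)=0 chase 'b': 0 ⇒ 8;  out=∅∪out(8)=∅
  fail(9) 'ba': from fail(8)=0 chase 'a': 0 ⇒ 12;  out=∅∪out(12)=∅
  fail(13) 'ab': from fail(12)=0 chase 'b': 0 ⇒ 8;  out={4}∪out(8)={4}
  fail(3) 'eab': from fail(2)=12 chase 'b': 12 ⇒ 13;  out={0}∪out(13)={0,4}
  fail(7) 'dbb': from fail(6)=8 chase 'b': 8→0 ⇒ 8;  out={2}∪out(8)={2}
  fail(10) 'baa': from fail(9)=12 chase 'a': 12→0 ⇒ 12;  out=∅∪out(12)=∅
  fail(11) 'baab': from fail(10)=12 chase 'b': 12 ⇒ 13;  out={3}∪out(13)={3,4}

Run:
i=0 'a': node 0→12
i=1 'b': node 12→13  → match P4@[0:1]
i=2 'd': node 13→5 (fail-walked)
i=3 'b': node 5→6
i=4 'b': node 6→7  → match P2@[2:4]
i=5 'b': node 7→8 (fail-walked)
i=6 'b': node 8→8 (fail-walked)
i=7 'a': node 8→9
i=8 'c': node 9→4 (fail-walked)  → match P1@[8:8]
i=9 'd': node 4→5 (fail-walked)
i=10 'c': node 5→4 (fail-walked)  → match P1@[10:10]
i=11 'd': node 4→5 (fail-walked)
i=12 'c': node 5→4 (fail-walked)  → match P1@[12:12]
i=13 'c': node 4→4 (fail-walked)  → match P1@[13:13]
i=14 'a': node 4→12 (fail-walked)
i=15 'd': node 12→5 (fail-walked)
i=16 'b': node 5→6
i=17 'b': node 6→7  → match P2@[15:17]
i=18 'd': node 7→5 (fail-walked)
i=19 'b': node 5→6
i=20 'b': node 6→7  → match P2@[18:20]
i=21 'd': node 7→5 (fail-walked)
i=22 'b': node 5→6
i=23 'b': node 6→7  → match P2@[21:23]
i=24 'd': node 7→5 (fail-walked)
i=25 'b': node 5→6
i=26 'd': node 6→5 (fail-walked)
i=27 'e': node 5→1 (fail-walked)
i=28 'e': node 1→1 (fail-walked)
i=29 'a': node 1→2
i=30 'b': node 2→3  → match P0@[28:30],P4@[29:30]
i=31 'a': node 3→9 (fail-walked)
i=32 'b': node 9→13 (fail-walked)  → match P4@[31:32]
i=33 'b': node 13→8 (fail-walked)
i=34 'd': node 8→5 (fail-walked)
i=35 'b': node 5→6
i=36 'b': node 6→7  → match P2@[34:36]
i=37 'e': node 7→1 (fail-walked)
i=38 'e': node 1→1 (fail-walked)
i=39 'c': node 1→4 (fail-walked)  → match P1@[39:39]
i=40 'd': node 4→5 (fail-walked)
i=41 'b': node 5→6
i=42 'b': node 6→7  → match P2@[40:42]
i=43 'e': node 7→1 (fail-walked)
i=44 'a': node 1→2

Result: [[1,4],[4,2],[8,1],[10,1],[12,1],[13,1],[17,2],[20,2],[23,2],[30,0],[30,4],[32,4],[36,2],[39,1],[42,2]]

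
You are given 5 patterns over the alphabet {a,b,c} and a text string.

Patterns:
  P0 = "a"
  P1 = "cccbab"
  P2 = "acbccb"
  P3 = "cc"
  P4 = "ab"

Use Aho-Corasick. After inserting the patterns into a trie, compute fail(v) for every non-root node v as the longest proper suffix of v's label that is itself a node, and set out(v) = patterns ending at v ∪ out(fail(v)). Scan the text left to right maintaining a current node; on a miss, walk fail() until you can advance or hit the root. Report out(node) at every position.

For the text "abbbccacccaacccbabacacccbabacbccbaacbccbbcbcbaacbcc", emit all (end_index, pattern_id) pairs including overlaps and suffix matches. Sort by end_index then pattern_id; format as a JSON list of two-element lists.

Build automaton:
Trie (insert patterns):
  n0 'ε': a→1 c→2
  n1 'a': b→13 c→8  [P0 ends]
  n2 'c': c→3
  n3 'cc': c→4  [P3 ends]
  n4 'ccc': b→5
  n5 'cccb': a→6
  n6 'cccba': b→7
  n7 'cccbab': ·  [P1 ends]
  n8 'ac': b→9
  n9 'acb': c→10
  n10 'acbc': c→11
  n11 'acbcc': b→12
  n12 'acbccb': ·  [P2 ends]
  n13 'ab': ·  [P4 ends]

Failure links (BFS by depth):
  fail(1) 'a': from fail(0)=0 chase 'a': 0 ⇒ 0;  out={0}∪out(0)={0}
  fail(2) 'c': from fail(0)=0 chase 'c': 0 ⇒ 0;  out=∅∪out(0)=∅
  fail(3) 'cc': from fail(2)=0 chase 'c': 0 ⇒ 2;  out={3}∪out(2)={3}
  fail(8) 'ac': from fail(1)=0 chase 'c': 0 ⇒ 2;  out=∅∪out(2)=∅
  fail(13) 'ab': from fail(1)=0 chase 'b': 0 ⇒ 0;  out={4}∪out(0)={4}
  fail(4) 'ccc': from fail(3)=2 chase 'c': 2 ⇒ 3;  out=∅∪out(3)={3}
  fail(9) 'acb': from fail(8)=2 chase 'b': 2→0 ⇒ 0;  out=∅∪out(0)=∅
  fail(5) 'cccb': from fail(4)=3 chase 'b': 3→2→0 ⇒ 0;  out=∅∪out(0)=∅
  fail(10) 'acbc': from fail(9)=0 chase 'c': 0 ⇒ 2;  out=∅∪out(2)=∅
  fail(6) 'cccba': from fail(5)=0 chase 'a': 0 ⇒ 1;  out=∅∪out(1)={0}
  fail(11) 'acbcc': from fail(10)=2 chase 'c': 2 ⇒ 3;  out=∅∪out(3)={3}
  fail(7) 'cccbab': from fail(6)=1 chase 'b': 1 ⇒ 13;  out={1}∪out(13)={1,4}
  fail(12) 'acbccb': from fail(11)=3 chase 'b': 3→2→0 ⇒ 0;  out={2}∪out(0)={2}

Run:
[0] read 'a'  n0⇒n1  ** P0@[0:0]
[1] read 'b'  n1⇒n13  ** P4@[0:1]
[2] read 'b'  n13⇒n0 ·f
[3] read 'b'  n0⇒n0
[4] read 'c'  n0⇒n2
[5] read 'c'  n2⇒n3  ** P3@[4:5]
[6] read 'a'  n3⇒n1 ·f  ** P0@[6:6]
[7] read 'c'  n1⇒n8
[8] read 'c'  n8⇒n3 ·f  ** P3@[7:8]
[9] read 'c'  n3⇒n4  ** P3@[8:9]
[10] read 'a'  n4⇒n1 ·f  ** P0@[10:10]
[11] read 'a'  n1⇒n1 ·f  ** P0@[11:11]
[12] read 'c'  n1⇒n8
[13] read 'c'  n8⇒n3 ·f  ** P3@[12:13]
[14] read 'c'  n3⇒n4  ** P3@[13:14]
[15] read 'b'  n4⇒n5
[16] read 'a'  n5⇒n6  ** P0@[16:16]
[17] read 'b'  n6⇒n7  ** P1@[12:17],P4@[16:17]
[18] read 'a'  n7⇒n1 ·f  ** P0@[18:18]
[19] read 'c'  n1⇒n8
[20] read 'a'  n8⇒n1 ·f  ** P0@[20:20]
[21] read 'c'  n1⇒n8
[22] read 'c'  n8⇒n3 ·f  ** P3@[21:22]
[23] read 'c'  n3⇒n4  ** P3@[22:23]
[24] read 'b'  n4⇒n5
[25] read 'a'  n5⇒n6  ** P0@[25:25]
[26] read 'b'  n6⇒n7  ** P1@[21:26],P4@[25:26]
[27] read 'a'  n7⇒n1 ·f  ** P0@[27:27]
[28] read 'c'  n1⇒n8
[29] read 'b'  n8⇒n9
[30] read 'c'  n9⇒n10
[31] read 'c'  n10⇒n11  ** P3@[30:31]
[32] read 'b'  n11⇒n12  ** P2@[27:32]
[33] read 'a'  n12⇒n1 ·f  ** P0@[33:33]
[34] read 'a'  n1⇒n1 ·f  ** P0@[34:34]
[35] read 'c'  n1⇒n8
[36] read 'b'  n8⇒n9
[37] read 'c'  n9⇒n10
[38] read 'c'  n10⇒n11  ** P3@[37:38]
[39] read 'b'  n11⇒n12  ** P2@[34:39]
[40] read 'b'  n12⇒n0 ·f
[41] read 'c'  n0⇒n2
[42] read 'b'  n2⇒n0 ·f
[43] read 'c'  n0⇒n2
[44] read 'b'  n2⇒n0 ·f
[45] read 'a'  n0⇒n1  ** P0@[45:45]
[46] read 'a'  n1⇒n1 ·f  ** P0@[46:46]
[47] read 'c'  n1⇒n8
[48] read 'b'  n8⇒n9
[49] read 'c'  n9⇒n10
[50] read 'c'  n10⇒n11  ** P3@[49:50]

All matches (sorted): [[0,0],[1,4],[5,3],[6,0],[8,3],[9,3],[10,0],[11,0],[13,3],[14,3],[16,0],[17,1],[17,4],[18,0],[20,0],[22,3],[23,3],[25,0],[26,1],[26,4],[27,0],[31,3],[32,2],[33,0],[34,0],[38,3],[39,2],[45,0],[46,0],[50,3]]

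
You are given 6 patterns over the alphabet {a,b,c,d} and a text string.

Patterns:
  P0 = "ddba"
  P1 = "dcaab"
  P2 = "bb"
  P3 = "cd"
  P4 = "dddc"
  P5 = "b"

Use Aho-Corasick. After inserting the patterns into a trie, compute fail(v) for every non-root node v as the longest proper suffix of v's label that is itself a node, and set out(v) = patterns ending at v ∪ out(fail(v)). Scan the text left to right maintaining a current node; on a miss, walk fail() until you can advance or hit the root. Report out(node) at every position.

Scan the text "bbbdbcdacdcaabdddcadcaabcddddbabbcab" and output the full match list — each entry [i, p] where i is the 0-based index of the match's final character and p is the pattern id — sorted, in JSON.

Construct AC machine:
Trie (insert patterns):
  0='ε' goto b→9 c→11 d→1
  1='d' goto c→5 d→2
  2='dd' goto b→3 d→13
  3='ddb' goto a→4
  4='ddba' goto ·  [P0 ends]
  5='dc' goto a→6
  6='dca' goto a→7
  7='dcaa' goto b→8
  8='dcaab' goto ·  [P1 ends]
  9='b' goto b→10  [P5 ends]
  10='bb' goto ·  [P2 ends]
  11='c' goto d→12
  12='cd' goto ·  [P3 ends]
  13='ddd' goto c→14
  14='dddc' goto ·  [P4 ends]

Failure links (BFS by depth):
  fail(1) 'd': from fail(0)=0 chase 'd': 0 ⇒ 0;  out=∅∪out(0)=∅
  fail(9) 'b': from fail(0)=0 chase 'b': 0 ⇒ 0;  out={5}∪out(0)={5}
  fail(11) 'c': from fail(0)=0 chase 'c': 0 ⇒ 0;  out=∅∪out(0)=∅
  fail(2) 'dd': from fail(1)=0 chase 'd': 0 ⇒ 1;  out=∅∪out(1)=∅
  fail(5) 'dc': from fail(1)=0 chase 'c': 0 ⇒ 11;  out=∅∪out(11)=∅
  fail(10) 'bb': from fail(9)=0 chase 'b': 0 ⇒ 9;  out={2}∪out(9)={2,5}
  fail(12) 'cd': from fail(11)=0 chase 'd': 0 ⇒ 1;  out={3}∪out(1)={3}
  fail(3) 'ddb': from fail(2)=1 chase 'b': 1→0 ⇒ 9;  out=∅∪out(9)={5}
  fail(6) 'dca': from fail(5)=11 chase 'a': 11→0 ⇒ 0;  out=∅∪out(0)=∅
  fail(13) 'ddd': from fail(2)=1 chase 'd': 1 ⇒ 2;  out=∅∪out(2)=∅
  fail(4) 'ddba': from fail(3)=9 chase 'a': 9→0 ⇒ 0;  out={0}∪out(0)={0}
  fail(7) 'dcaa': from fail(6)=0 chase 'a': 0 ⇒ 0;  out=∅∪out(0)=∅
  fail(14) 'dddc': from fail(13)=2 chase 'c': 2→1 ⇒ 5;  out={4}∪out(5)={4}
  fail(8) 'dcaab': from fail(7)=0 chase 'b': 0 ⇒ 9;  out={1}∪out(9)={1,5}

Scan:
[0] read 'b'  n0⇒n9  ** P5@[0:0]
[1] read 'b'  n9⇒n10  ** P2@[0:1],P5@[1:1]
[2] read 'b'  n10⇒n10 (via fail)  ** P2@[1:2],P5@[2:2]
[3] read 'd'  n10⇒n1 (via fail)
[4] read 'b'  n1⇒n9 (via fail)  ** P5@[4:4]
[5] read 'c'  n9⇒n11 (via fail)
[6] read 'd'  n11⇒n12  ** P3@[5:6]
[7] read 'a'  n12⇒n0 (via fail)
[8] read 'c'  n0⇒n11
[9] read 'd'  n11⇒n12  ** P3@[8:9]
[10] read 'c'  n12⇒n5 (via fail)
[11] read 'a'  n5⇒n6
[12] read 'a'  n6⇒n7
[13] read 'b'  n7⇒n8  ** P1@[9:13],P5@[13:13]
[14] read 'd'  n8⇒n1 (via fail)
[15] read 'd'  n1⇒n2
[16] read 'd'  n2⇒n13
[17] read 'c'  n13⇒n14  ** P4@[14:17]
[18] read 'a'  n14⇒n6 (via fail)
[19] read 'd'  n6⇒n1 (via fail)
[20] read 'c'  n1⇒n5
[21] read 'a'  n5⇒n6
[22] read 'a'  n6⇒n7
[23] read 'b'  n7⇒n8  ** P1@[19:23],P5@[23:23]
[24] read 'c'  n8⇒n11 (via fail)
[25] read 'd'  n11⇒n12  ** P3@[24:25]
[26] read 'd'  n12⇒n2 (via fail)
[27] read 'd'  n2⇒n13
[28] read 'd'  n13⇒n13 (via fail)
[29] read 'b'  n13⇒n3 (via fail)  ** P5@[29:29]
[30] read 'a'  n3⇒n4  ** P0@[27:30]
[31] read 'b'  n4⇒n9 (via fail)  ** P5@[31:31]
[32] read 'b'  n9⇒n10  ** P2@[31:32],P5@[32:32]
[33] read 'c'  n10⇒n11 (via fail)
[34] read 'a'  n11⇒n0 (via fail)
[35] read 'b'  n0⇒n9  ** P5@[35:35]

All matches (sorted): [[0,5],[1,2],[1,5],[2,2],[2,5],[4,5],[6,3],[9,3],[13,1],[13,5],[17,4],[23,1],[23,5],[25,3],[29,5],[30,0],[31,5],[32,2],[32,5],[35,5]]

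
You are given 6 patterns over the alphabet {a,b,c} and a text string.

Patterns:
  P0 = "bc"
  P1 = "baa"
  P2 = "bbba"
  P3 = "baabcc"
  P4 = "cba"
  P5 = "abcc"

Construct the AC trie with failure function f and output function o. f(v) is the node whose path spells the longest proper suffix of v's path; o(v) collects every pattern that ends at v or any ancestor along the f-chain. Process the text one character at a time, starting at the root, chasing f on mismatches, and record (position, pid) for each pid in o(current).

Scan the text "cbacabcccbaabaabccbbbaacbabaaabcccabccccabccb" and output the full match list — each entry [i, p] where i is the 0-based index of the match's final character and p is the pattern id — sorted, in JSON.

Construct AC machine:
Trie nodes:
  0='ε' goto a→14 b→1 c→11
  1='b' goto a→3 b→5 c→2
  2='bc' goto ·  ←P0
  3='ba' goto a→4
  4='baa' goto b→8  ←P1
  5='bb' goto b→6
  6='bbb' goto a→7
  7='bbba' goto ·  ←P2
  8='baab' goto c→9
  9='baabc' goto c→10
  10='baabcc' goto ·  ←P3
  11='c' goto b→12
  12='cb' goto a→13
  13='cba' goto ·  ←P4
  14='a' goto b→15
  15='ab' goto c→16
  16='abc' goto c→17
  17='abcc' goto ·  ←P5

Failure links (BFS by depth):
  n1('b'): parent n0 fail=0; on 'b' 0 → fail=0;  out ∅∪∅=∅
  n11('c'): parent n0 fail=0; on 'c' 0 → fail=0;  out ∅∪∅=∅
  n14('a'): parent n0 fail=0; on 'a' 0 → fail=0;  out ∅∪∅=∅
  n2('bc'): parent n1 fail=0; on 'c' 0 → fail=11;  out {0}∪∅={0}
  n3('ba'): parent n1 fail=0; on 'a' 0 → fail=14;  out ∅∪∅=∅
  n5('bb'): parent n1 fail=0; on 'b' 0 → fail=1;  out ∅∪∅=∅
  n12('cb'): parent n11 fail=0; on 'b' 0 → fail=1;  out ∅∪∅=∅
  n15('ab'): parent n14 fail=0; on 'b' 0 → fail=1;  out ∅∪∅=∅
  n4('baa'): parent n3 fail=14; on 'a' 14→0 → fail=14;  out {1}∪∅={1}
  n6('bbb'): parent n5 fail=1; on 'b' 1 → fail=5;  out ∅∪∅=∅
  n13('cba'): parent n12 fail=1; on 'a' 1 → fail=3;  out {4}∪∅={4}
  n16('abc'): parent n15 fail=1; on 'c' 1 → fail=2;  out ∅∪{0}={0}
  n7('bbba'): parent n6 fail=5; on 'a' 5→1 → fail=3;  out {2}∪∅={2}
  n8('baab'): parent n4 fail=14; on 'b' 14 → fail=15;  out ∅∪∅=∅
  n17('abcc'): parent n16 fail=2; on 'c' 2→11→0 → fail=11;  out {5}∪∅={5}
  n9('baabc'): parent n8 fail=15; on 'c' 15 → fail=16;  out ∅∪{0}={0}
  n10('baabcc'): parent n9 fail=16; on 'c' 16 → fail=17;  out {3}∪{5}={3,5}

Scan:
i=0 'c': node 0→11
i=1 'b': node 11→12
i=2 'a': node 12→13  ** P4@[0:2]
i=3 'c': node 13→11 ·f
i=4 'a': node 11→14 ·f
i=5 'b': node 14→15
i=6 'c': node 15→16  ** P0@[5:6]
i=7 'c': node 16→17  ** P5@[4:7]
i=8 'c': node 17→11 ·f
i=9 'b': node 11→12
i=10 'a': node 12→13  ** P4@[8:10]
i=11 'a': node 13→4 ·f  ** P1@[9:11]
i=12 'b': node 4→8
i=13 'a': node 8→3 ·f
i=14 'a': node 3→4  ** P1@[12:14]
i=15 'b': node 4→8
i=16 'c': node 8→9  ** P0@[15:16]
i=17 'c': node 9→10  ** P3@[12:17],P5@[14:17]
i=18 'b': node 10→12 ·f
i=19 'b': node 12→5 ·f
i=20 'b': node 5→6
i=21 'a': node 6→7  ** P2@[18:21]
i=22 'a': node 7→4 ·f  ** P1@[20:22]
i=23 'c': node 4→11 ·f
i=24 'b': node 11→12
i=25 'a': node 12→13  ** P4@[23:25]
i=26 'b': node 13→15 ·f
i=27 'a': node 15→3 ·f
i=28 'a': node 3→4  ** P1@[26:28]
i=29 'a': node 4→14 ·f
i=30 'b': node 14→15
i=31 'c': node 15→16  ** P0@[30:31]
i=32 'c': node 16→17  ** P5@[29:32]
i=33 'c': node 17→11 ·f
i=34 'a': node 11→14 ·f
i=35 'b': node 14→15
i=36 'c': node 15→16  ** P0@[35:36]
i=37 'c': node 16→17  ** P5@[34:37]
i=38 'c': node 17→11 ·f
i=39 'c': node 11→11 ·f
i=40 'a': node 11→14 ·f
i=41 'b': node 14→15
i=42 'c': node 15→16  ** P0@[41:42]
i=43 'c': node 16→17  ** P5@[40:43]
i=44 'b': node 17→12 ·f

Result: [[2,4],[6,0],[7,5],[10,4],[11,1],[14,1],[16,0],[17,3],[17,5],[21,2],[22,1],[25,4],[28,1],[31,0],[32,5],[36,0],[37,5],[42,0],[43,5]]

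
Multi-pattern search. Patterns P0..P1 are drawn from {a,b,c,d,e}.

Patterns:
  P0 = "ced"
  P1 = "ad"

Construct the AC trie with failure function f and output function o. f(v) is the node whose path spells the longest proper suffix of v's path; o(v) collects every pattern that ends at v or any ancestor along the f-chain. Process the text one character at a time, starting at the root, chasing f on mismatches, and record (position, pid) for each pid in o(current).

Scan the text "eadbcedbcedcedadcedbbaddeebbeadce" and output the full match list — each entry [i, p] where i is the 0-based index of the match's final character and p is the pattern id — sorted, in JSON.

Build:
Trie (insert patterns):
  0='ε' goto a→4 c→1
  1='c' goto e→2
  2='ce' goto d→3
  3='ced' goto ·  [P0 ends]
  4='a' goto d→5
  5='ad' goto ·  [P1 ends]

Failure links (BFS by depth):
  n1('c'): parent n0 fail=0; on 'c' 0 → fail=0;  out ∅∪∅=∅
  n4('a'): parent n0 fail=0; on 'a' 0 → fail=0;  out ∅∪∅=∅
  n2('ce'): parent n1 fail=0; on 'e' 0 → fail=0;  out ∅∪∅=∅
  n5('ad'): parent n4 fail=0; on 'd' 0 → fail=0;  out {1}∪∅={1}
  n3('ced'): parent n2 fail=0; on 'd' 0 → fail=0;  out {0}∪∅={0}

Run:
[0] read 'e'  n0⇒n0
[1] read 'a'  n0⇒n4
[2] read 'd'  n4⇒n5  emit P1@[1:2]
[3] read 'b'  n5⇒n0 ·f
[4] read 'c'  n0⇒n1
[5] read 'e'  n1⇒n2
[6] read 'd'  n2⇒n3  emit P0@[4:6]
[7] read 'b'  n3⇒n0 ·f
[8] read 'c'  n0⇒n1
[9] read 'e'  n1⇒n2
[10] read 'd'  n2⇒n3  emit P0@[8:10]
[11] read 'c'  n3⇒n1 ·f
[12] read 'e'  n1⇒n2
[13] read 'd'  n2⇒n3  emit P0@[11:13]
[14] read 'a'  n3⇒n4 ·f
[15] read 'd'  n4⇒n5  emit P1@[14:15]
[16] read 'c'  n5⇒n1 ·f
[17] read 'e'  n1⇒n2
[18] read 'd'  n2⇒n3  emit P0@[16:18]
[19] read 'b'  n3⇒n0 ·f
[20] read 'b'  n0⇒n0
[21] read 'a'  n0⇒n4
[22] read 'd'  n4⇒n5  emit P1@[21:22]
[23] read 'd'  n5⇒n0 ·f
[24] read 'e'  n0⇒n0
[25] read 'e'  n0⇒n0
[26] read 'b'  n0⇒n0
[27] read 'b'  n0⇒n0
[28] read 'e'  n0⇒n0
[29] read 'a'  n0⇒n4
[30] read 'd'  n4⇒n5  emit P1@[29:30]
[31] read 'c'  n5⇒n1 ·f
[32] read 'e'  n1⇒n2

All matches (sorted): [[2,1],[6,0],[10,0],[13,0],[15,1],[18,0],[22,1],[30,1]]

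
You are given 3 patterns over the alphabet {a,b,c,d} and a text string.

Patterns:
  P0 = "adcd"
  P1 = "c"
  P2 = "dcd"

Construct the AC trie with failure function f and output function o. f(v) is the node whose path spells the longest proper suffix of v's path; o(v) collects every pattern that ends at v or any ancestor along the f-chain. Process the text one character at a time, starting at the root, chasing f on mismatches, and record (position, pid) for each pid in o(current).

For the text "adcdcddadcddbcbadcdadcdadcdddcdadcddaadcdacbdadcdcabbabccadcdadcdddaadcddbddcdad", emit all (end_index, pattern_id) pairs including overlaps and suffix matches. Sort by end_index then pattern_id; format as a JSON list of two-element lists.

Build:
Trie nodes:
  0='ε' goto a→1 c→5 d→6
  1='a' goto d→2
  2='ad' goto c→3
  3='adc' goto d→4
  4='adcd' goto ·  [P0 ends]
  5='c' goto ·  [P1 ends]
  6='d' goto c→7
  7='dc' goto d→8
  8='dcd' goto ·  [P2 ends]

BFS fail/out derivation:
  n1('a'): parent n0 fail=0; on 'a' 0 → fail=0;  out ∅∪∅=∅
  n5('c'): parent n0 fail=0; on 'c' 0 → fail=0;  out {1}∪∅={1}
  n6('d'): parent n0 fail=0; on 'd' 0 → fail=0;  out ∅∪∅=∅
  n2('ad'): parent n1 fail=0; on 'd' 0 → fail=6;  out ∅∪∅=∅
  n7('dc'): parent n6 fail=0; on 'c' 0 → fail=5;  out ∅∪{1}={1}
  n3('adc'): parent n2 fail=6; on 'c' 6 → fail=7;  out ∅∪{1}={1}
  n8('dcd'): parent n7 fail=5; on 'd' 5→0 → fail=6;  out {2}∪∅={2}
  n4('adcd'): parent n3 fail=7; on 'd' 7 → fail=8;  out {0}∪{2}={0,2}

Run:
pos 0 'a': at 1
pos 1 'd': at 2
pos 2 'c': at 3  ** P1@[2:2]
pos 3 'd': at 4  ** P0@[0:3],P2@[1:3]
pos 4 'c': at 7 (via fail)  ** P1@[4:4]
pos 5 'd': at 8  ** P2@[3:5]
pos 6 'd': at 6 (via fail)
pos 7 'a': at 1 (via fail)
pos 8 'd': at 2
pos 9 'c': at 3  ** P1@[9:9]
pos 10 'd': at 4  ** P0@[7:10],P2@[8:10]
pos 11 'd': at 6 (via fail)
pos 12 'b': at 0 (via fail)
pos 13 'c': at 5  ** P1@[13:13]
pos 14 'b': at 0 (via fail)
pos 15 'a': at 1
pos 16 'd': at 2
pos 17 'c': at 3  ** P1@[17:17]
pos 18 'd': at 4  ** P0@[15:18],P2@[16:18]
pos 19 'a': at 1 (via fail)
pos 20 'd': at 2
pos 21 'c': at 3  ** P1@[21:21]
pos 22 'd': at 4  ** P0@[19:22],P2@[20:22]
pos 23 'a': at 1 (via fail)
pos 24 'd': at 2
pos 25 'c': at 3  ** P1@[25:25]
pos 26 'd': at 4  ** P0@[23:26],P2@[24:26]
pos 27 'd': at 6 (via fail)
pos 28 'd': at 6 (via fail)
pos 29 'c': at 7  ** P1@[29:29]
pos 30 'd': at 8  ** P2@[28:30]
pos 31 'a': at 1 (via fail)
pos 32 'd': at 2
pos 33 'c': at 3  ** P1@[33:33]
pos 34 'd': at 4  ** P0@[31:34],P2@[32:34]
pos 35 'd': at 6 (via fail)
pos 36 'a': at 1 (via fail)
pos 37 'a': at 1 (via fail)
pos 38 'd': at 2
pos 39 'c': at 3  ** P1@[39:39]
pos 40 'd': at 4  ** P0@[37:40],P2@[38:40]
pos 41 'a': at 1 (via fail)
pos 42 'c': at 5 (via fail)  ** P1@[42:42]
pos 43 'b': at 0 (via fail)
pos 44 'd': at 6
pos 45 'a': at 1 (via fail)
pos 46 'd': at 2
pos 47 'c': at 3  ** P1@[47:47]
pos 48 'd': at 4  ** P0@[45:48],P2@[46:48]
pos 49 'c': at 7 (via fail)  ** P1@[49:49]
pos 50 'a': at 1 (via fail)
pos 51 'b': at 0 (via fail)
pos 52 'b': at 0
pos 53 'a': at 1
pos 54 'b': at 0 (via fail)
pos 55 'c': at 5  ** P1@[55:55]
pos 56 'c': at 5 (via fail)  ** P1@[56:56]
pos 57 'a': at 1 (via fail)
pos 58 'd': at 2
pos 59 'c': at 3  ** P1@[59:59]
pos 60 'd': at 4  ** P0@[57:60],P2@[58:60]
pos 61 'a': at 1 (via fail)
pos 62 'd': at 2
pos 63 'c': at 3  ** P1@[63:63]
pos 64 'd': at 4  ** P0@[61:64],P2@[62:64]
pos 65 'd': at 6 (via fail)
pos 66 'd': at 6 (via fail)
pos 67 'a': at 1 (via fail)
pos 68 'a': at 1 (via fail)
pos 69 'd': at 2
pos 70 'c': at 3  ** P1@[70:70]
pos 71 'd': at 4  ** P0@[68:71],P2@[69:71]
pos 72 'd': at 6 (via fail)
pos 73 'b': at 0 (via fail)
pos 74 'd': at 6
pos 75 'd': at 6 (via fail)
pos 76 'c': at 7  ** P1@[76:76]
pos 77 'd': at 8  ** P2@[75:77]
pos 78 'a': at 1 (via fail)
pos 79 'd': at 2

Matches: [[2,1],[3,0],[3,2],[4,1],[5,2],[9,1],[10,0],[10,2],[13,1],[17,1],[18,0],[18,2],[21,1],[22,0],[22,2],[25,1],[26,0],[26,2],[29,1],[30,2],[33,1],[34,0],[34,2],[39,1],[40,0],[40,2],[42,1],[47,1],[48,0],[48,2],[49,1],[55,1],[56,1],[59,1],[60,0],[60,2],[63,1],[64,0],[64,2],[70,1],[71,0],[71,2],[76,1],[77,2]]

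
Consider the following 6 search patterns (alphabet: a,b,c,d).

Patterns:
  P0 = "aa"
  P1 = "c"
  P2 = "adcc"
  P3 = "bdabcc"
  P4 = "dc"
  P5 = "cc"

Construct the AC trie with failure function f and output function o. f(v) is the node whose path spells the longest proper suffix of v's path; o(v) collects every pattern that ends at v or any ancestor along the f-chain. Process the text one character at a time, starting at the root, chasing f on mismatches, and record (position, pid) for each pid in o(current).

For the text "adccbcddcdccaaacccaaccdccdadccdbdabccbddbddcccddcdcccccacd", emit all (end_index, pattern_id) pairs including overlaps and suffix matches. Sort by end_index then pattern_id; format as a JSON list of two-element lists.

Construct AC machine:
Trie (insert patterns):
  0='ε' goto a→1 b→7 c→3 d→13
  1='a' goto a→2 d→4
  2='aa' goto ·  [P0 ends]
  3='c' goto c→15  [P1 ends]
  4='ad' goto c→5
  5='adc' goto c→6
  6='adcc' goto ·  [P2 ends]
  7='b' goto d→8
  8='bd' goto a→9
  9='bda' goto b→10
  10='bdab' goto c→11
  11='bdabc' goto c→12
  12='bdabcc' goto ·  [P3 ends]
  13='d' goto c→14
  14='dc' goto ·  [P4 ends]
  15='cc' goto ·  [P5 ends]

BFS fail/out derivation:
  n1('a'): parent n0 fail=0; on 'a' 0 → fail=0;  out ∅∪∅=∅
  n3('c'): parent n0 fail=0; on 'c' 0 → fail=0;  out {1}∪∅={1}
  n7('b'): parent n0 fail=0; on 'b' 0 → fail=0;  out ∅∪∅=∅
  n13('d'): parent n0 fail=0; on 'd' 0 → fail=0;  out ∅∪∅=∅
  n2('aa'): parent n1 fail=0; on 'a' 0 → fail=1;  out {0}∪∅={0}
  n4('ad'): parent n1 fail=0; on 'd' 0 → fail=13;  out ∅∪∅=∅
  n8('bd'): parent n7 fail=0; on 'd' 0 → fail=13;  out ∅∪∅=∅
  n14('dc'): parent n13 fail=0; on 'c' 0 → fail=3;  out {4}∪{1}={1,4}
  n15('cc'): parent n3 fail=0; on 'c' 0 → fail=3;  out {5}∪{1}={1,5}
  n5('adc'): parent n4 fail=13; on 'c' 13 → fail=14;  out ∅∪{1,4}={1,4}
  n9('bda'): parent n8 fail=13; on 'a' 13→0 → fail=1;  out ∅∪∅=∅
  n6('adcc'): parent n5 fail=14; on 'c' 14→3 → fail=15;  out {2}∪{1,5}={1,2,5}
  n10('bdab'): parent n9 fail=1; on 'b' 1→0 → fail=7;  out ∅∪∅=∅
  n11('bdabc'): parent n10 fail=7; on 'c' 7→0 → fail=3;  out ∅∪{1}={1}
  n12('bdabcc'): parent n11 fail=3; on 'c' 3 → fail=15;  out {3}∪{1,5}={1,3,5}

Run:
pos 0 'a': at 1
pos 1 'd': at 4
pos 2 'c': at 5  emit P1@[2:2],P4@[1:2]
pos 3 'c': at 6  emit P1@[3:3],P2@[0:3],P5@[2:3]
pos 4 'b': at 7 ·f
pos 5 'c': at 3 ·f  emit P1@[5:5]
pos 6 'd': at 13 ·f
pos 7 'd': at 13 ·f
pos 8 'c': at 14  emit P1@[8:8],P4@[7:8]
pos 9 'd': at 13 ·f
pos 10 'c': at 14  emit P1@[10:10],P4@[9:10]
pos 11 'c': at 15 ·f  emit P1@[11:11],P5@[10:11]
pos 12 'a': at 1 ·f
pos 13 'a': at 2  emit P0@[12:13]
pos 14 'a': at 2 ·f  emit P0@[13:14]
pos 15 'c': at 3 ·f  emit P1@[15:15]
pos 16 'c': at 15  emit P1@[16:16],P5@[15:16]
pos 17 'c': at 15 ·f  emit P1@[17:17],P5@[16:17]
pos 18 'a': at 1 ·f
pos 19 'a': at 2  emit P0@[18:19]
pos 20 'c': at 3 ·f  emit P1@[20:20]
pos 21 'c': at 15  emit P1@[21:21],P5@[20:21]
pos 22 'd': at 13 ·f
pos 23 'c': at 14  emit P1@[23:23],P4@[22:23]
pos 24 'c': at 15 ·f  emit P1@[24:24],P5@[23:24]
pos 25 'd': at 13 ·f
pos 26 'a': at 1 ·f
pos 27 'd': at 4
pos 28 'c': at 5  emit P1@[28:28],P4@[27:28]
pos 29 'c': at 6  emit P1@[29:29],P2@[26:29],P5@[28:29]
pos 30 'd': at 13 ·f
pos 31 'b': at 7 ·f
pos 32 'd': at 8
pos 33 'a': at 9
pos 34 'b': at 10
pos 35 'c': at 11  emit P1@[35:35]
pos 36 'c': at 12  emit P1@[36:36],P3@[31:36],P5@[35:36]
pos 37 'b': at 7 ·f
pos 38 'd': at 8
pos 39 'd': at 13 ·f
pos 40 'b': at 7 ·f
pos 41 'd': at 8
pos 42 'd': at 13 ·f
pos 43 'c': at 14  emit P1@[43:43],P4@[42:43]
pos 44 'c': at 15 ·f  emit P1@[44:44],P5@[43:44]
pos 45 'c': at 15 ·f  emit P1@[45:45],P5@[44:45]
pos 46 'd': at 13 ·f
pos 47 'd': at 13 ·f
pos 48 'c': at 14  emit P1@[48:48],P4@[47:48]
pos 49 'd': at 13 ·f
pos 50 'c': at 14  emit P1@[50:50],P4@[49:50]
pos 51 'c': at 15 ·f  emit P1@[51:51],P5@[50:51]
pos 52 'c': at 15 ·f  emit P1@[52:52],P5@[51:52]
pos 53 'c': at 15 ·f  emit P1@[53:53],P5@[52:53]
pos 54 'c': at 15 ·f  emit P1@[54:54],P5@[53:54]
pos 55 'a': at 1 ·f
pos 56 'c': at 3 ·f  emit P1@[56:56]
pos 57 'd': at 13 ·f

Result: [[2,1],[2,4],[3,1],[3,2],[3,5],[5,1],[8,1],[8,4],[10,1],[10,4],[11,1],[11,5],[13,0],[14,0],[15,1],[16,1],[16,5],[17,1],[17,5],[19,0],[20,1],[21,1],[21,5],[23,1],[23,4],[24,1],[24,5],[28,1],[28,4],[29,1],[29,2],[29,5],[35,1],[36,1],[36,3],[36,5],[43,1],[43,4],[44,1],[44,5],[45,1],[45,5],[48,1],[48,4],[50,1],[50,4],[51,1],[51,5],[52,1],[52,5],[53,1],[53,5],[54,1],[54,5],[56,1]]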